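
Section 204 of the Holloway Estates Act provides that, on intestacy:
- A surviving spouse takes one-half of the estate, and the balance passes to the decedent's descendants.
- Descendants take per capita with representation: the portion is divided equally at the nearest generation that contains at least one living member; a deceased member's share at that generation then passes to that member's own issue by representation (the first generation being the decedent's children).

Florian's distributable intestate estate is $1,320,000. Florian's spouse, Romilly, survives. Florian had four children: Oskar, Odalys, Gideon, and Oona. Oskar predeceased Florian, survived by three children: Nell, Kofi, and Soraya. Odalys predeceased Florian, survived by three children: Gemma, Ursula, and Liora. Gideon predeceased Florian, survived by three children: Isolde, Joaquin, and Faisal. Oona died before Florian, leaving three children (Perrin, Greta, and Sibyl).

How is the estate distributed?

Romilly: $660,000; Nell: $55,000; Kofi: $55,000; Soraya: $55,000; Gemma: $55,000; Ursula: $55,000; Liora: $55,000; Isolde: $55,000; Joaquin: $55,000; Faisal: $55,000; Perrin: $55,000; Greta: $55,000; Sibyl: $55,000

Romilly takes one-half of $1,320,000 = $660,000. The remaining $660,000 passes to the descendants.
No child survives, so the initial division is made at the grandchildren's generation.
The descendants' portion ($660,000) is divided into 12 shares of $55,000: Nell, Kofi, Soraya, Gemma, Ursula, Liora, Isolde, Joaquin, Faisal, Perrin, Greta, and Sibyl each take $55,000.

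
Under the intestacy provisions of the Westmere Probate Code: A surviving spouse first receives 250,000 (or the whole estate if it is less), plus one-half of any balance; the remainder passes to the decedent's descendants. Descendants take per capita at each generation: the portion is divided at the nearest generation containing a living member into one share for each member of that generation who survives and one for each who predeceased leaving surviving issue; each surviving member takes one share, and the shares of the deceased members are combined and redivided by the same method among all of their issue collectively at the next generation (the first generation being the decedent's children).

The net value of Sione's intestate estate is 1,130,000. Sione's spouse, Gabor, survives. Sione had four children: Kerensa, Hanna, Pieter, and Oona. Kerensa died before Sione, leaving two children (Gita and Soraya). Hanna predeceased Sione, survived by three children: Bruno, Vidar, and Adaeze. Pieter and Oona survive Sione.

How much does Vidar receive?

Gabor first takes 250,000, leaving a balance of 880,000. Gabor then takes one-half of the balance (440,000), for a total of 690,000. The remaining 440,000 passes to the descendants.
The descendants' portion (440,000) is divided at the children's generation into 4 shares of 110,000. Pieter and Oona each take 110,000. The 2 shares of the deceased (Kerensa and Hanna) are combined into a pool of 220,000.
That pool (220,000) is divided at the grandchildren's generation equally among Gita, Soraya, Bruno, Vidar, and Adaeze: 44,000 each.

Vidar receives 44,000.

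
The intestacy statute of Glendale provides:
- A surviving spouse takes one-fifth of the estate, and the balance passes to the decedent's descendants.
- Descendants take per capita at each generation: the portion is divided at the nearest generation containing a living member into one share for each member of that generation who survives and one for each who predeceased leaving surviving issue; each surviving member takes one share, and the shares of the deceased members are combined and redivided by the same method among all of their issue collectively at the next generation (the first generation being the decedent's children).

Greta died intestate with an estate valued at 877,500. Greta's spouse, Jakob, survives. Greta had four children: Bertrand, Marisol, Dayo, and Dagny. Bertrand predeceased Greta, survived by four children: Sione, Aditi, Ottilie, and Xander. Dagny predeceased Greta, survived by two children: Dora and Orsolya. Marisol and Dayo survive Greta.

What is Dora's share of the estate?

Dora receives 58,500.

Jakob takes one-fifth of 877,500 = 175,500. The remaining 702,000 passes to the descendants.
The descendants' portion (702,000) is divided at the children's generation into 4 shares of 175,500. Marisol and Dayo each take 175,500. The 2 shares of the deceased (Bertrand and Dagny) are combined into a pool of 351,000.
That pool (351,000) is divided at the grandchildren's generation equally among Sione, Aditi, Ottilie, Xander, Dora, and Orsolya: 58,500 each.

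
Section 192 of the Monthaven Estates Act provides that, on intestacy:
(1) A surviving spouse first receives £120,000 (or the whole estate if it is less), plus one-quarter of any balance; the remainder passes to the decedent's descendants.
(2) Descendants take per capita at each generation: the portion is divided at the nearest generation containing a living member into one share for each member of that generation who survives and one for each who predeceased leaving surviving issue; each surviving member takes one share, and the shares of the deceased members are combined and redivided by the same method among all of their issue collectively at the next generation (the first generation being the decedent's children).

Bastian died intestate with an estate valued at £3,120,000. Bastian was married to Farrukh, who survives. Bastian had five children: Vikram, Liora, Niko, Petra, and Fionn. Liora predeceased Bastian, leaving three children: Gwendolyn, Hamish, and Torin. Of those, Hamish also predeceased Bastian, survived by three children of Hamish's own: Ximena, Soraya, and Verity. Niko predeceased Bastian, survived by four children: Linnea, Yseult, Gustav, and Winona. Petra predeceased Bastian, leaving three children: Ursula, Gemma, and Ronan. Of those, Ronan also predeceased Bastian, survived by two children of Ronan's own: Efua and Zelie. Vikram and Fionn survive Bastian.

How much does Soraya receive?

Farrukh first takes £120,000, leaving a balance of £3,000,000. Farrukh then takes one-quarter of the balance (£750,000), for a total of £870,000. The remaining £2,250,000 passes to the descendants.
The descendants' portion (£2,250,000) is divided at the children's generation into 5 shares of £450,000. Vikram and Fionn each take £450,000. The 3 shares of the deceased (Liora, Niko, and Petra) are combined into a pool of £1,350,000.
That pool (£1,350,000) is divided at the grandchildren's generation into 10 shares of £135,000. Gwendolyn, Torin, Linnea, Yseult, Gustav, Winona, Ursula, and Gemma each take £135,000. The 2 shares of the deceased (Hamish and Ronan) are combined into a pool of £270,000.
That pool (£270,000) is divided at the great-grandchildren's generation equally among Ximena, Soraya, Verity, Efua, and Zelie: £54,000 each.

Soraya receives £54,000.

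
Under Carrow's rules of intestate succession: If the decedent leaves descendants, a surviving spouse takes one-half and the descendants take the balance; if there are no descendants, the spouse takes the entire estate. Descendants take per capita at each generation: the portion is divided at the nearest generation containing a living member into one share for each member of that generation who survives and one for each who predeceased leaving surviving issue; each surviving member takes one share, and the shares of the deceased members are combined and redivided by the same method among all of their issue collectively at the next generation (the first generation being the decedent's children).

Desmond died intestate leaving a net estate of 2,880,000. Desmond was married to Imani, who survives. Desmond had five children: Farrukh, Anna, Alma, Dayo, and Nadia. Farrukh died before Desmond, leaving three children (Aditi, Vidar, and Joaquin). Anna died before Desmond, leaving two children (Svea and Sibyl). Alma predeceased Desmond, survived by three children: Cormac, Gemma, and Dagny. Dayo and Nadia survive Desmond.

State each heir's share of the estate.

Imani takes one-half of 2,880,000 = 1,440,000. The remaining 1,440,000 passes to the descendants.
The descendants' portion (1,440,000) is divided at the children's generation into 5 shares of 288,000. Dayo and Nadia each take 288,000. The 3 shares of the deceased (Farrukh, Anna, and Alma) are combined into a pool of 864,000.
That pool (864,000) is divided at the grandchildren's generation equally among Aditi, Vidar, Joaquin, Svea, Sibyl, Cormac, Gemma, and Dagny: 108,000 each.

Imani: 1,440,000; Aditi: 108,000; Vidar: 108,000; Joaquin: 108,000; Svea: 108,000; Sibyl: 108,000; Cormac: 108,000; Gemma: 108,000; Dagny: 108,000; Dayo: 288,000; Nadia: 288,000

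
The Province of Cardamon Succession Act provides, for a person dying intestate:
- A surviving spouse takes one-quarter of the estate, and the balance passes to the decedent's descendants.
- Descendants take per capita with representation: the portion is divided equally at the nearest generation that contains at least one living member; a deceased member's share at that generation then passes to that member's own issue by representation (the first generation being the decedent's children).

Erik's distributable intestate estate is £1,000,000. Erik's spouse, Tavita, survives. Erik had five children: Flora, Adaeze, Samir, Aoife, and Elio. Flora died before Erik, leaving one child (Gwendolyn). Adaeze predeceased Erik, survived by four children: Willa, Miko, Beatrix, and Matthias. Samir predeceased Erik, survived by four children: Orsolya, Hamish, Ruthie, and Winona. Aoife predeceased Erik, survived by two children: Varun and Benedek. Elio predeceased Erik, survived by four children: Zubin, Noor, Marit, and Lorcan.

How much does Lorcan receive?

Lorcan receives £50,000.

Tavita takes one-quarter of £1,000,000 = £250,000. The remaining £750,000 passes to the descendants.
No child survives, so the initial division is made at the grandchildren's generation.
The descendants' portion (£750,000) is divided into 15 shares of £50,000: Gwendolyn, Willa, Miko, Beatrix, Matthias, Orsolya, Hamish, Ruthie, Winona, Varun, Benedek, Zubin, Noor, Marit, and Lorcan each take £50,000.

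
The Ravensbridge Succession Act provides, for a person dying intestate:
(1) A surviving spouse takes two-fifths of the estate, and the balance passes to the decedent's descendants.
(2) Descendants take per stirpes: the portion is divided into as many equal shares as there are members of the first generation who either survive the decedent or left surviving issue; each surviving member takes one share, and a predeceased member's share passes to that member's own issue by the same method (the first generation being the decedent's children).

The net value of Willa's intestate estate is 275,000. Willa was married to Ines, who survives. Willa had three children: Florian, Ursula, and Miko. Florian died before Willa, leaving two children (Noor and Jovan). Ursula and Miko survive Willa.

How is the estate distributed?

Ines takes two-fifths of 275,000 = 110,000. The remaining 165,000 passes to the descendants.
The descendants' portion (165,000) is divided into 3 shares of 55,000: Ursula and Miko each take 55,000; Florian's 55,000 share passes to Florian's issue.
Florian's share (55,000) is divided into 2 shares of 27,500: Noor and Jovan each take 27,500.

Ines: 110,000; Noor: 27,500; Jovan: 27,500; Ursula: 55,000; Miko: 55,000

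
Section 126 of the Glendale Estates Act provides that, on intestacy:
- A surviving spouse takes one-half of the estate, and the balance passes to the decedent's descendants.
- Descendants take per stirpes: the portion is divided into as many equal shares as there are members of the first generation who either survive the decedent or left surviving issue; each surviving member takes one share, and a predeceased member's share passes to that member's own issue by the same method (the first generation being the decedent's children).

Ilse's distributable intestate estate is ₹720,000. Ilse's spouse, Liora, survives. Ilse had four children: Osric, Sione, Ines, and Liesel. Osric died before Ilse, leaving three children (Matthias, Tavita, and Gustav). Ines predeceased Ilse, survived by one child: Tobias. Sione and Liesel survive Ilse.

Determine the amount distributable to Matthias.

Liora takes one-half of ₹720,000 = ₹360,000. The remaining ₹360,000 passes to the descendants.
The descendants' portion (₹360,000) is divided into 4 shares of ₹90,000: Sione and Liesel each take ₹90,000; Osric's ₹90,000 share passes to Osric's issue; Ines's ₹90,000 share passes to Ines's issue.
Osric's share (₹90,000) is divided into 3 shares of ₹30,000: Matthias, Tavita, and Gustav each take ₹30,000.
Ines's share (₹90,000) passes entirely to Tobias.

Matthias receives ₹30,000.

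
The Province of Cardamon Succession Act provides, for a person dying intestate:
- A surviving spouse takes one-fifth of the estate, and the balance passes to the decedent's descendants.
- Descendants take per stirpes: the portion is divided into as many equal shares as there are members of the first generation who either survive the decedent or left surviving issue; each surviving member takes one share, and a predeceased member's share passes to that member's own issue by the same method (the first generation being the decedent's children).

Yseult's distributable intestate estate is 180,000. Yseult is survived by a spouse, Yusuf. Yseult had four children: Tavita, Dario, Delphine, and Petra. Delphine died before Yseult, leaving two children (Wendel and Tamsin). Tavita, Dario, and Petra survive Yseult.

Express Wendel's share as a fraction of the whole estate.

Wendel receives 1/10 of the estate.

Yusuf takes one-fifth of 180,000 = 36,000. The remaining 144,000 passes to the descendants.
The descendants' portion (144,000) is divided into 4 shares of 36,000: Tavita, Dario, and Petra each take 36,000; Delphine's 36,000 share passes to Delphine's issue.
Delphine's share (36,000) is divided into 2 shares of 18,000: Wendel and Tamsin each take 18,000.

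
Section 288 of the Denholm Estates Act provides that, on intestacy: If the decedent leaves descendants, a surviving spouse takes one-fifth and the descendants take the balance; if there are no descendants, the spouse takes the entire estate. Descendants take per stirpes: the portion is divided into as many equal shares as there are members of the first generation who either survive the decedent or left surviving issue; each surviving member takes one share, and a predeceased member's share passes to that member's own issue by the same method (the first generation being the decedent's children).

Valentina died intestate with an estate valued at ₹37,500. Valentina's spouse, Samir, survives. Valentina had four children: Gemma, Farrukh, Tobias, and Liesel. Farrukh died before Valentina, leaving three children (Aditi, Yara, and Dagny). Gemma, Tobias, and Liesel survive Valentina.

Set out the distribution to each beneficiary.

Samir: ₹7,500; Gemma: ₹7,500; Aditi: ₹2,500; Yara: ₹2,500; Dagny: ₹2,500; Tobias: ₹7,500; Liesel: ₹7,500

Samir takes one-fifth of ₹37,500 = ₹7,500. The remaining ₹30,000 passes to the descendants.
The descendants' portion (₹30,000) is divided into 4 shares of ₹7,500: Gemma, Tobias, and Liesel each take ₹7,500; Farrukh's ₹7,500 share passes to Farrukh's issue.
Farrukh's share (₹7,500) is divided into 3 shares of ₹2,500: Aditi, Yara, and Dagny each take ₹2,500.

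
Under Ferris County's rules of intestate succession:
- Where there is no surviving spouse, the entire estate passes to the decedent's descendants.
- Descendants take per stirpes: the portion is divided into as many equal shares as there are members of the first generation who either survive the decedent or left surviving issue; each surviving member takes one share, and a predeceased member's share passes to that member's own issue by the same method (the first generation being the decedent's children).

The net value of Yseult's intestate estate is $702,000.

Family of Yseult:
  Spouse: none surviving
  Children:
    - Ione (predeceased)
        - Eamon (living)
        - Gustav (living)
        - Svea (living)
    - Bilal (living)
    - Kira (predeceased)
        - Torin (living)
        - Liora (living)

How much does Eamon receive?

Eamon receives $78,000.

The entire $702,000 passes to the descendants.
That amount ($702,000) is divided into 3 shares of $234,000: Bilal takes $234,000; Ione's $234,000 share passes to Ione's issue; Kira's $234,000 share passes to Kira's issue.
Ione's share ($234,000) is divided into 3 shares of $78,000: Eamon, Gustav, and Svea each take $78,000.
Kira's share ($234,000) is divided into 2 shares of $117,000: Torin and Liora each take $117,000.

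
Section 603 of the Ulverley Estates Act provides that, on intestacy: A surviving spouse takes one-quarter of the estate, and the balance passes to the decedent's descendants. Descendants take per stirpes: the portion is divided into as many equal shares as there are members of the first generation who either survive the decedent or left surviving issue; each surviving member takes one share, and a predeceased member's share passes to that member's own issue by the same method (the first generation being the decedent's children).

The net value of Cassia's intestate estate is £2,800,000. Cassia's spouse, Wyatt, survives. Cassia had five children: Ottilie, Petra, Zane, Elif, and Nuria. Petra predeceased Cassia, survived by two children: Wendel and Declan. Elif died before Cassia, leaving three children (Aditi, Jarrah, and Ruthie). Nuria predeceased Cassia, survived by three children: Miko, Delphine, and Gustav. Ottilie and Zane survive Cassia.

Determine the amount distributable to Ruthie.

Wyatt takes one-quarter of £2,800,000 = £700,000. The remaining £2,100,000 passes to the descendants.
The descendants' portion (£2,100,000) is divided into 5 shares of £420,000: Ottilie and Zane each take £420,000; Petra's £420,000 share passes to Petra's issue; Elif's £420,000 share passes to Elif's issue; Nuria's £420,000 share passes to Nuria's issue.
Petra's share (£420,000) is divided into 2 shares of £210,000: Wendel and Declan each take £210,000.
Elif's share (£420,000) is divided into 3 shares of £140,000: Aditi, Jarrah, and Ruthie each take £140,000.
Nuria's share (£420,000) is divided into 3 shares of £140,000: Miko, Delphine, and Gustav each take £140,000.

Ruthie receives £140,000.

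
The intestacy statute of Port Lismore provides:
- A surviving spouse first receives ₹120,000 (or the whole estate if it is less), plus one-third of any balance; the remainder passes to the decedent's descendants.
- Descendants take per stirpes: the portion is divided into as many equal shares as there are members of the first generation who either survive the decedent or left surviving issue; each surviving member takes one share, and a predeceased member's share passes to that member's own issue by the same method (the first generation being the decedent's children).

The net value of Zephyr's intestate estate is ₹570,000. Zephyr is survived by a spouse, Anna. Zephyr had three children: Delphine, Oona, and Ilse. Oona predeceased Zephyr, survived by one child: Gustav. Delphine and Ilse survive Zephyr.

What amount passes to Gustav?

Anna first takes ₹120,000, leaving a balance of ₹450,000. Anna then takes one-third of the balance (₹150,000), for a total of ₹270,000. The remaining ₹300,000 passes to the descendants.
The descendants' portion (₹300,000) is divided into 3 shares of ₹100,000: Delphine and Ilse each take ₹100,000; Oona's ₹100,000 share passes to Oona's issue.
Oona's share (₹100,000) passes entirely to Gustav.

Gustav receives ₹100,000.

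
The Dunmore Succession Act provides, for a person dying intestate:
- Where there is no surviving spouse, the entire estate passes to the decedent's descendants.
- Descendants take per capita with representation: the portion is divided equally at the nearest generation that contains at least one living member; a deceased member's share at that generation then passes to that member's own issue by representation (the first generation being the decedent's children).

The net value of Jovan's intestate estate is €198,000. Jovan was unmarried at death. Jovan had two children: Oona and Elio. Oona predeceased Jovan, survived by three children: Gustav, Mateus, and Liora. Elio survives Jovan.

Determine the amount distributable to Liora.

The entire €198,000 passes to the descendants.
That amount (€198,000) is divided into 2 shares of €99,000: Elio takes €99,000; Oona's €99,000 share passes to Oona's issue.
Oona's share (€99,000) is divided into 3 shares of €33,000: Gustav, Mateus, and Liora each take €33,000.

Liora receives €33,000.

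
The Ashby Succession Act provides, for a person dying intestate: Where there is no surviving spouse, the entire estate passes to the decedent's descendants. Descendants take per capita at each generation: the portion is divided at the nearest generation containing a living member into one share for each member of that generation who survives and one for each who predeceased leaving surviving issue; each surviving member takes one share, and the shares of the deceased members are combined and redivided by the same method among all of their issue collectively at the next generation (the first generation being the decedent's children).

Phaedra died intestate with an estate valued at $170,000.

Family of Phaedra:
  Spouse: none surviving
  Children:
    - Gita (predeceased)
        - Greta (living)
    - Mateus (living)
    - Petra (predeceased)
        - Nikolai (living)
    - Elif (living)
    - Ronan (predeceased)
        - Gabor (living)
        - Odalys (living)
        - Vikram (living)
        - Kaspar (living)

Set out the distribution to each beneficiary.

The entire $170,000 passes to the descendants.
That amount ($170,000) is divided at the children's generation into 5 shares of $34,000. Mateus and Elif each take $34,000. The 3 shares of the deceased (Gita, Petra, and Ronan) are combined into a pool of $102,000.
That pool ($102,000) is divided at the grandchildren's generation equally among Greta, Nikolai, Gabor, Odalys, Vikram, and Kaspar: $17,000 each.

Greta: $17,000; Mateus: $34,000; Nikolai: $17,000; Elif: $34,000; Gabor: $17,000; Odalys: $17,000; Vikram: $17,000; Kaspar: $17,000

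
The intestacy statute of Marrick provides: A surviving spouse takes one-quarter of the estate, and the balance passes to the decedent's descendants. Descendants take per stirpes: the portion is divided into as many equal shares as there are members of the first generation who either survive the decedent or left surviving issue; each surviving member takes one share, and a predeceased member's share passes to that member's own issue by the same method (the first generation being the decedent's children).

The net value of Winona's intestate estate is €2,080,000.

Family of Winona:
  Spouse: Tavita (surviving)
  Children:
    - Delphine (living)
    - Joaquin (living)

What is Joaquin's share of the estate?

Tavita takes one-quarter of €2,080,000 = €520,000. The remaining €1,560,000 passes to the descendants.
The descendants' portion (€1,560,000) is divided into 2 shares of €780,000: Delphine and Joaquin each take €780,000.

Joaquin receives €780,000.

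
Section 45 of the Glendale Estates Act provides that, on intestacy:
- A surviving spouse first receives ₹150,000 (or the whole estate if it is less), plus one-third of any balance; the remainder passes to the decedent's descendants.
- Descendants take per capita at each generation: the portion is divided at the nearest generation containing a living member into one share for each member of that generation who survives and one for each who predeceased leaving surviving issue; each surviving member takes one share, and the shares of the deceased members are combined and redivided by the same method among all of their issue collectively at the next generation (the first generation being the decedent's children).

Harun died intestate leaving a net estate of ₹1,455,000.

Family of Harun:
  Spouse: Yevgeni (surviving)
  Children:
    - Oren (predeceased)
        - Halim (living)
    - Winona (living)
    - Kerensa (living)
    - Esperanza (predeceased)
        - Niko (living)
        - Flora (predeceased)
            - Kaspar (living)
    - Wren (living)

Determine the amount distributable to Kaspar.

Kaspar receives ₹116,000.

Yevgeni first takes ₹150,000, leaving a balance of ₹1,305,000. Yevgeni then takes one-third of the balance (₹435,000), for a total of ₹585,000. The remaining ₹870,000 passes to the descendants.
The descendants' portion (₹870,000) is divided at the children's generation into 5 shares of ₹174,000. Winona, Kerensa, and Wren each take ₹174,000. The 2 shares of the deceased (Oren and Esperanza) are combined into a pool of ₹348,000.
That pool (₹348,000) is divided at the grandchildren's generation into 3 shares of ₹116,000. Halim and Niko each take ₹116,000. The remaining share for the deceased Flora (₹116,000) is carried to the next generation.
That pool (₹116,000) passes entirely to Kaspar, the sole taker at the great-grandchildren's generation.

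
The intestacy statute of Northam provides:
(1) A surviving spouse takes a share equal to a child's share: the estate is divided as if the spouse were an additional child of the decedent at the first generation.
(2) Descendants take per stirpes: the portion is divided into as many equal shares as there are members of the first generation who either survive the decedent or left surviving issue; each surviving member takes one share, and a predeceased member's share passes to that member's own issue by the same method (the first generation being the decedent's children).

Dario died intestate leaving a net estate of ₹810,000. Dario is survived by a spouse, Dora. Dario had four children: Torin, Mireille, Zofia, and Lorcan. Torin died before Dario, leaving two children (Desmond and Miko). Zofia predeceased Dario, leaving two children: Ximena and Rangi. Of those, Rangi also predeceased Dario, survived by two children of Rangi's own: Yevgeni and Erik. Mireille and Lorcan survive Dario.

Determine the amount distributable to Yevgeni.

Yevgeni receives ₹40,500.

The spouse counts as an additional share at the children's level, so there are 5 primary shares of ₹162,000. Dora takes one such share (₹162,000).
The children's combined portion (₹648,000) is divided into 4 shares of ₹162,000: Mireille and Lorcan each take ₹162,000; Torin's ₹162,000 share passes to Torin's issue; Zofia's ₹162,000 share passes to Zofia's issue.
Torin's share (₹162,000) is divided into 2 shares of ₹81,000: Desmond and Miko each take ₹81,000.
Zofia's share (₹162,000) is divided into 2 shares of ₹81,000: Ximena takes ₹81,000; Rangi's ₹81,000 share passes to Rangi's issue.
Rangi's share (₹81,000) is divided into 2 shares of ₹40,500: Yevgeni and Erik each take ₹40,500.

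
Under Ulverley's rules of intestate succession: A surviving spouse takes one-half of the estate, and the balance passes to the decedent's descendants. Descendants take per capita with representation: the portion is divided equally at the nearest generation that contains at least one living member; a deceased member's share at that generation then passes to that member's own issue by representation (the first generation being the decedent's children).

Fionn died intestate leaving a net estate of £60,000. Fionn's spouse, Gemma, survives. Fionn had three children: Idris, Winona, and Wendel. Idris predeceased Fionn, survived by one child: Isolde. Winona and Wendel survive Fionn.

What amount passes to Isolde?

Gemma takes one-half of £60,000 = £30,000. The remaining £30,000 passes to the descendants.
The descendants' portion (£30,000) is divided into 3 shares of £10,000: Winona and Wendel each take £10,000; Idris's £10,000 share passes to Idris's issue.
Idris's share (£10,000) passes entirely to Isolde.

Isolde receives £10,000.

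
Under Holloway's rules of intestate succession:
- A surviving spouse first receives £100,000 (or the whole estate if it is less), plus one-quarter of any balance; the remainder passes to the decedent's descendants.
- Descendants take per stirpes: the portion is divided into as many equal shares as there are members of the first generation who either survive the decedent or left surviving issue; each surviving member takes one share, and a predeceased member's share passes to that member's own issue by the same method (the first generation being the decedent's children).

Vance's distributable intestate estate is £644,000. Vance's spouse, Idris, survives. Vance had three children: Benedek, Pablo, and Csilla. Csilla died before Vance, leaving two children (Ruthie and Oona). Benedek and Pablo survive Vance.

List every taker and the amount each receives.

Idris first takes £100,000, leaving a balance of £544,000. Idris then takes one-quarter of the balance (£136,000), for a total of £236,000. The remaining £408,000 passes to the descendants.
The descendants' portion (£408,000) is divided into 3 shares of £136,000: Benedek and Pablo each take £136,000; Csilla's £136,000 share passes to Csilla's issue.
Csilla's share (£136,000) is divided into 2 shares of £68,000: Ruthie and Oona each take £68,000.

Idris: £236,000; Benedek: £136,000; Pablo: £136,000; Ruthie: £68,000; Oona: £68,000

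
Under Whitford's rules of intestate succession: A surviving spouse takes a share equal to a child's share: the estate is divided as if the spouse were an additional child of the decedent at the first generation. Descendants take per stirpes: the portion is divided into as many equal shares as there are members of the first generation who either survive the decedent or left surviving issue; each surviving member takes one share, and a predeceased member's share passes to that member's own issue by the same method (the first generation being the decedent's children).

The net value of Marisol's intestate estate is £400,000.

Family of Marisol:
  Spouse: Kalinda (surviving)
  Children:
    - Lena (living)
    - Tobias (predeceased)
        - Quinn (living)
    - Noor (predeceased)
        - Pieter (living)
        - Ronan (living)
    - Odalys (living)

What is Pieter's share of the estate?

The spouse counts as an additional share at the children's level, so there are 5 primary shares of £80,000. Kalinda takes one such share (£80,000).
The children's combined portion (£320,000) is divided into 4 shares of £80,000: Lena and Odalys each take £80,000; Tobias's £80,000 share passes to Tobias's issue; Noor's £80,000 share passes to Noor's issue.
Tobias's share (£80,000) passes entirely to Quinn.
Noor's share (£80,000) is divided into 2 shares of £40,000: Pieter and Ronan each take £40,000.

Pieter receives £40,000.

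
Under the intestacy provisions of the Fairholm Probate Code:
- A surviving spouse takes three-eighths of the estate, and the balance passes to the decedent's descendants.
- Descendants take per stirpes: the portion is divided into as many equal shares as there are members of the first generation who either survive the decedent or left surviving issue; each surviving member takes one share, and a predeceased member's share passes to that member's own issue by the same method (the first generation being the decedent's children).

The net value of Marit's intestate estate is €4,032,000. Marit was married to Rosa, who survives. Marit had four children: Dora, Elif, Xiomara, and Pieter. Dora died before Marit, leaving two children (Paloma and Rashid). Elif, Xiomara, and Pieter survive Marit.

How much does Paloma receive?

Rosa takes three-eighths of €4,032,000 = €1,512,000. The remaining €2,520,000 passes to the descendants.
The descendants' portion (€2,520,000) is divided into 4 shares of €630,000: Elif, Xiomara, and Pieter each take €630,000; Dora's €630,000 share passes to Dora's issue.
Dora's share (€630,000) is divided into 2 shares of €315,000: Paloma and Rashid each take €315,000.

Paloma receives €315,000.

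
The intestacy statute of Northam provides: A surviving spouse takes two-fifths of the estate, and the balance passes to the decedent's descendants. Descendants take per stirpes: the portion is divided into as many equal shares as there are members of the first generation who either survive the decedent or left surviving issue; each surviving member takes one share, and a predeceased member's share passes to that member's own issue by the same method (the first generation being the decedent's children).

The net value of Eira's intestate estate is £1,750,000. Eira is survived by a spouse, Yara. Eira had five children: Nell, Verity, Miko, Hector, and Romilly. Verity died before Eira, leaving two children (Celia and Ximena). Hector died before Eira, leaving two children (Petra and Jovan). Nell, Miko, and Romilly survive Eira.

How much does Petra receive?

Petra receives £105,000.

Yara takes two-fifths of £1,750,000 = £700,000. The remaining £1,050,000 passes to the descendants.
The descendants' portion (£1,050,000) is divided into 5 shares of £210,000: Nell, Miko, and Romilly each take £210,000; Verity's £210,000 share passes to Verity's issue; Hector's £210,000 share passes to Hector's issue.
Verity's share (£210,000) is divided into 2 shares of £105,000: Celia and Ximena each take £105,000.
Hector's share (£210,000) is divided into 2 shares of £105,000: Petra and Jovan each take £105,000.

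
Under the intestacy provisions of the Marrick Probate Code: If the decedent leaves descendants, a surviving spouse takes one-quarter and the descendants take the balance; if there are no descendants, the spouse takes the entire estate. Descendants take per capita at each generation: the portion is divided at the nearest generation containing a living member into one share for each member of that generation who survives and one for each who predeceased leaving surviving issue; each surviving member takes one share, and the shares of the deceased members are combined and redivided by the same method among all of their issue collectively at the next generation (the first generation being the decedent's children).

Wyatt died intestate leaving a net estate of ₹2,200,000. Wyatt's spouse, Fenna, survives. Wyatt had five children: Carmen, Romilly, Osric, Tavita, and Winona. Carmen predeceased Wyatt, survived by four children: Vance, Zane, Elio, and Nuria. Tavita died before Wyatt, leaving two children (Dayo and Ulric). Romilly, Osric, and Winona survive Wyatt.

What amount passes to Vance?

Vance receives ₹110,000.

Fenna takes one-quarter of ₹2,200,000 = ₹550,000. The remaining ₹1,650,000 passes to the descendants.
The descendants' portion (₹1,650,000) is divided at the children's generation into 5 shares of ₹330,000. Romilly, Osric, and Winona each take ₹330,000. The 2 shares of the deceased (Carmen and Tavita) are combined into a pool of ₹660,000.
That pool (₹660,000) is divided at the grandchildren's generation equally among Vance, Zane, Elio, Nuria, Dayo, and Ulric: ₹110,000 each.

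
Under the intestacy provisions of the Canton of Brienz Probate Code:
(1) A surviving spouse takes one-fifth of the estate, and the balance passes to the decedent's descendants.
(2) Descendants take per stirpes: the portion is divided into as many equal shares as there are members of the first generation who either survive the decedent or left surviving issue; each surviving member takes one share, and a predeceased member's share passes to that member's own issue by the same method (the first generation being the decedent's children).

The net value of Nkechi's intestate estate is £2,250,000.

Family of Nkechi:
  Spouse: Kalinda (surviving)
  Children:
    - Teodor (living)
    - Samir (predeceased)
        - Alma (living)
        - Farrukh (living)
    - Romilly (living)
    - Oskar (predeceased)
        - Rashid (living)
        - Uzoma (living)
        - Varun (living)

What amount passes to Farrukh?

Kalinda takes one-fifth of £2,250,000 = £450,000. The remaining £1,800,000 passes to the descendants.
The descendants' portion (£1,800,000) is divided into 4 shares of £450,000: Teodor and Romilly each take £450,000; Samir's £450,000 share passes to Samir's issue; Oskar's £450,000 share passes to Oskar's issue.
Samir's share (£450,000) is divided into 2 shares of £225,000: Alma and Farrukh each take £225,000.
Oskar's share (£450,000) is divided into 3 shares of £150,000: Rashid, Uzoma, and Varun each take £150,000.

Farrukh receives £225,000.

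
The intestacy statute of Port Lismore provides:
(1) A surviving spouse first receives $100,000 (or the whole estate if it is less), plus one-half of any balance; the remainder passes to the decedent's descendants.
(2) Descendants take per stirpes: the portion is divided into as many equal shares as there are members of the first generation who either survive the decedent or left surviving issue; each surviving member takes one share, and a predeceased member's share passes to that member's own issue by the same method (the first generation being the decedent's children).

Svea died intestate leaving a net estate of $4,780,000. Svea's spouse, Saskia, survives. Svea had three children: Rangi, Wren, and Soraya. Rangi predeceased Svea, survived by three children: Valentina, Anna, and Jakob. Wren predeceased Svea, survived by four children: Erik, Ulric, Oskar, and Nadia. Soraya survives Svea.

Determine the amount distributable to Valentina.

Saskia first takes $100,000, leaving a balance of $4,680,000. Saskia then takes one-half of the balance ($2,340,000), for a total of $2,440,000. The remaining $2,340,000 passes to the descendants.
The descendants' portion ($2,340,000) is divided into 3 shares of $780,000: Soraya takes $780,000; Rangi's $780,000 share passes to Rangi's issue; Wren's $780,000 share passes to Wren's issue.
Rangi's share ($780,000) is divided into 3 shares of $260,000: Valentina, Anna, and Jakob each take $260,000.
Wren's share ($780,000) is divided into 4 shares of $195,000: Erik, Ulric, Oskar, and Nadia each take $195,000.

Valentina receives $260,000.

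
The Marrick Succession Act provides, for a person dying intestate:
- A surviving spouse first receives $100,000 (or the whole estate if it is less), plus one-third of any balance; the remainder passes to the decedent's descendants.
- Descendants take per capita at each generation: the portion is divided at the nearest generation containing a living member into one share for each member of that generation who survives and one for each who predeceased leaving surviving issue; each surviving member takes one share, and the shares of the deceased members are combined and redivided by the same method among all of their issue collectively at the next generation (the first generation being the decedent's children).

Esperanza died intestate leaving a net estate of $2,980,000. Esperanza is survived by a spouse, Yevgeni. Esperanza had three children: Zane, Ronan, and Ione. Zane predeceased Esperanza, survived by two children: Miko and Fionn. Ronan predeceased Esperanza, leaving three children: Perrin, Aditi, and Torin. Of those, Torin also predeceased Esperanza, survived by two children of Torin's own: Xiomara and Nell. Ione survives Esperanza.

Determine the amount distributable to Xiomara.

Xiomara receives $128,000.

Yevgeni first takes $100,000, leaving a balance of $2,880,000. Yevgeni then takes one-third of the balance ($960,000), for a total of $1,060,000. The remaining $1,920,000 passes to the descendants.
The descendants' portion ($1,920,000) is divided at the children's generation into 3 shares of $640,000. Ione takes $640,000. The 2 shares of the deceased (Zane and Ronan) are combined into a pool of $1,280,000.
That pool ($1,280,000) is divided at the grandchildren's generation into 5 shares of $256,000. Miko, Fionn, Perrin, and Aditi each take $256,000. The remaining share for the deceased Torin ($256,000) is carried to the next generation.
That pool ($256,000) is divided at the great-grandchildren's generation equally among Xiomara and Nell: $128,000 each.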